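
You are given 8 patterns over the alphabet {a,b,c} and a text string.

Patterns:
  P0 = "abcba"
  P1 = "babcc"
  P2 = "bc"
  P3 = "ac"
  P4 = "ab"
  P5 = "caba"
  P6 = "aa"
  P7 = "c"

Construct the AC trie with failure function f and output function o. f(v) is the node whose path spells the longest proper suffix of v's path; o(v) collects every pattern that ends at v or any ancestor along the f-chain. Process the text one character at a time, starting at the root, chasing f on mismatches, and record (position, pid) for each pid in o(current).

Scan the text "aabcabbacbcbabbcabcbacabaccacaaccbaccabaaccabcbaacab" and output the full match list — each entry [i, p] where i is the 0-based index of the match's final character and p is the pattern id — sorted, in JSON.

Construct AC machine:
Trie nodes:
  n0 'ε': a→1 b→6 c→13
  n1 'a': a→17 b→2 c→12
  n2 'ab': c→3  ←P4
  n3 'abc': b→4
  n4 'abcb': a→5
  n5 'abcba': ·  ←P0
  n6 'b': a→7 c→11
  n7 'ba': b→8
  n8 'bab': c→9
  n9 'babc': c→10
  n10 'babcc': ·  ←P1
  n11 'bc': ·  ←P2
  n12 'ac': ·  ←P3
  n13 'c': a→14  ←P7
  n14 'ca': b→15
  n15 'cab': a→16
  n16 'caba': ·  ←P5
  n17 'aa': ·  ←P6

Failure links (BFS by depth):
  n1('a'): parent n0 fail=0; on 'a' 0 → fail=0;  out ∅∪∅=∅
  n6('b'): parent n0 fail=0; on 'b' 0 → fail=0;  out ∅∪∅=∅
  n13('c'): parent n0 fail=0; on 'c' 0 → fail=0;  out {7}∪∅={7}
  n2('ab'): parent n1 fail=0; on 'b' 0 → fail=6;  out {4}∪∅={4}
  n7('ba'): parent n6 fail=0; on 'a' 0 → fail=1;  out ∅∪∅=∅
  n11('bc'): parent n6 fail=0; on 'c' 0 → fail=13;  out {2}∪{7}={2,7}
  n12('ac'): parent n1 fail=0; on 'c' 0 → fail=13;  out {3}∪{7}={3,7}
  n14('ca'): parent n13 fail=0; on 'a' 0 → fail=1;  out ∅∪∅=∅
  n17('aa'): parent n1 fail=0; on 'a' 0 → fail=1;  out {6}∪∅={6}
  n3('abc'): parent n2 fail=6; on 'c' 6 → fail=11;  out ∅∪{2,7}={2,7}
  n8('bab'): parent n7 fail=1; on 'b' 1 → fail=2;  out ∅∪{4}={4}
  n15('cab'): parent n14 fail=1; on 'b' 1 → fail=2;  out ∅∪{4}={4}
  n4('abcb'): parent n3 fail=11; on 'b' 11→13→0 → fail=6;  out ∅∪∅=∅
  n9('babc'): parent n8 fail=2; on 'c' 2 → fail=3;  out ∅∪{2,7}={2,7}
  n16('caba'): parent n15 fail=2; on 'a' 2→6 → fail=7;  out {5}∪∅={5}
  n5('abcba'): parent n4 fail=6; on 'a' 6 → fail=7;  out {0}∪∅={0}
  n10('babcc'): parent n9 fail=3; on 'c' 3→11→13→0 → fail=13;  out {1}∪{7}={1,7}

Text stream:
i=0 'a': node 0→1
i=1 'a': node 1→17  → match P6@[0:1]
i=2 'b': node 17→2 (fail-walked)  → match P4@[1:2]
i=3 'c': node 2→3  → match P2@[2:3],P7@[3:3]
i=4 'a': node 3→14 (fail-walked)
i=5 'b': node 14→15  → match P4@[4:5]
i=6 'b': node 15→6 (fail-walked)
i=7 'a': node 6→7
i=8 'c': node 7→12 (fail-walked)  → match P3@[7:8],P7@[8:8]
i=9 'b': node 12→6 (fail-walked)
i=10 'c': node 6→11  → match P2@[9:10],P7@[10:10]
i=11 'b': node 11→6 (fail-walked)
i=12 'a': node 6→7
i=13 'b': node 7→8  → match P4@[12:13]
i=14 'b': node 8→6 (fail-walked)
i=15 'c': node 6→11  → match P2@[14:15],P7@[15:15]
i=16 'a': node 11→14 (fail-walked)
i=17 'b': node 14→15  → match P4@[16:17]
i=18 'c': node 15→3 (fail-walked)  → match P2@[17:18],P7@[18:18]
i=19 'b': node 3→4
i=20 'a': node 4→5  → match P0@[16:20]
i=21 'c': node 5→12 (fail-walked)  → match P3@[20:21],P7@[21:21]
i=22 'a': node 12→14 (fail-walked)
i=23 'b': node 14→15  → match P4@[22:23]
i=24 'a': node 15→16  → match P5@[21:24]
i=25 'c': node 16→12 (fail-walked)  → match P3@[24:25],P7@[25:25]
i=26 'c': node 12→13 (fail-walked)  → match P7@[26:26]
i=27 'a': node 13→14
i=28 'c': node 14→12 (fail-walked)  → match P3@[27:28],P7@[28:28]
i=29 'a': node 12→14 (fail-walked)
i=30 'a': node 14→17 (fail-walked)  → match P6@[29:30]
i=31 'c': node 17→12 (fail-walked)  → match P3@[30:31],P7@[31:31]
i=32 'c': node 12→13 (fail-walked)  → match P7@[32:32]
i=33 'b': node 13→6 (fail-walked)
i=34 'a': node 6→7
i=35 'c': node 7→12 (fail-walked)  → match P3@[34:35],P7@[35:35]
i=36 'c': node 12→13 (fail-walked)  → match P7@[36:36]
i=37 'a': node 13→14
i=38 'b': node 14→15  → match P4@[37:38]
i=39 'a': node 15→16  → match P5@[36:39]
i=40 'a': node 16→17 (fail-walked)  → match P6@[39:40]
i=41 'c': node 17→12 (fail-walked)  → match P3@[40:41],P7@[41:41]
i=42 'c': node 12→13 (fail-walked)  → match P7@[42:42]
i=43 'a': node 13→14
i=44 'b': node 14→15  → match P4@[43:44]
i=45 'c': node 15→3 (fail-walked)  → match P2@[44:45],P7@[45:45]
i=46 'b': node 3→4
i=47 'a': node 4→5  → match P0@[43:47]
i=48 'a': node 5→17 (fail-walked)  → match P6@[47:48]
i=49 'c': node 17→12 (fail-walked)  → match P3@[48:49],P7@[49:49]
i=50 'a': node 12→14 (fail-walked)
i=51 'b': node 14→15  → match P4@[50:51]

All matches (sorted): [[1,6],[2,4],[3,2],[3,7],[5,4],[8,3],[8,7],[10,2],[10,7],[13,4],[15,2],[15,7],[17,4],[18,2],[18,7],[20,0],[21,3],[21,7],[23,4],[24,5],[25,3],[25,7],[26,7],[28,3],[28,7],[30,6],[31,3],[31,7],[32,7],[35,3],[35,7],[36,7],[38,4],[39,5],[40,6],[41,3],[41,7],[42,7],[44,4],[45,2],[45,7],[47,0],[48,6],[49,3],[49,7],[51,4]]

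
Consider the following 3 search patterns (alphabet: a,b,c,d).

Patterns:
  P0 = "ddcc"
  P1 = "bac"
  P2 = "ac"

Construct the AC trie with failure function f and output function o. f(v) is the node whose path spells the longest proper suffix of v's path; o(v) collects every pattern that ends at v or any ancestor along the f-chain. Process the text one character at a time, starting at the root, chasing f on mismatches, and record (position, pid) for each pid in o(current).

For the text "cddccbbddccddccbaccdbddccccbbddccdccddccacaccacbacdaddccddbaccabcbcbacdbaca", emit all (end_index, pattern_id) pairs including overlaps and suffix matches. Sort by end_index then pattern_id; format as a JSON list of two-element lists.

Build automaton:
Trie nodes:
  n0 'ε': a→8 b→5 d→1
  n1 'd': d→2
  n2 'dd': c→3
  n3 'ddc': c→4
  n4 'ddcc': ·  ←P0
  n5 'b': a→6
  n6 'ba': c→7
  n7 'bac': ·  ←P1
  n8 'a': c→9
  n9 'ac': ·  ←P2

BFS fail/out derivation:
  fail(1) 'd': from fail(0)=0 chase 'd': 0 ⇒ 0;  out=∅∪out(0)=∅
  fail(5) 'b': from fail(0)=0 chase 'b': 0 ⇒ 0;  out=∅∪out(0)=∅
  fail(8) 'a': from fail(0)=0 chase 'a': 0 ⇒ 0;  out=∅∪out(0)=∅
  fail(2) 'dd': from fail(1)=0 chase 'd': 0 ⇒ 1;  out=∅∪out(1)=∅
  fail(6) 'ba': from fail(5)=0 chase 'a': 0 ⇒ 8;  out=∅∪out(8)=∅
  fail(9) 'ac': from fail(8)=0 chase 'c': 0 ⇒ 0;  out={2}∪out(0)={2}
  fail(3) 'ddc': from fail(2)=1 chase 'c': 1→0 ⇒ 0;  out=∅∪out(0)=∅
  fail(7) 'bac': from fail(6)=8 chase 'c': 8 ⇒ 9;  out={1}∪out(9)={1,2}
  fail(4) 'ddcc': from fail(3)=0 chase 'c': 0 ⇒ 0;  out={0}∪out(0)={0}

Text stream:
pos 0 'c': at 0
pos 1 'd': at 1
pos 2 'd': at 2
pos 3 'c': at 3
pos 4 'c': at 4  emit P0@[1:4]
pos 5 'b': at 5 ·f
pos 6 'b': at 5 ·f
pos 7 'd': at 1 ·f
pos 8 'd': at 2
pos 9 'c': at 3
pos 10 'c': at 4  emit P0@[7:10]
pos 11 'd': at 1 ·f
pos 12 'd': at 2
pos 13 'c': at 3
pos 14 'c': at 4  emit P0@[11:14]
pos 15 'b': at 5 ·f
pos 16 'a': at 6
pos 17 'c': at 7  emit P1@[15:17],P2@[16:17]
pos 18 'c': at 0 ·f
pos 19 'd': at 1
pos 20 'b': at 5 ·f
pos 21 'd': at 1 ·f
pos 22 'd': at 2
pos 23 'c': at 3
pos 24 'c': at 4  emit P0@[21:24]
pos 25 'c': at 0 ·f
pos 26 'c': at 0
pos 27 'b': at 5
pos 28 'b': at 5 ·f
pos 29 'd': at 1 ·f
pos 30 'd': at 2
pos 31 'c': at 3
pos 32 'c': at 4  emit P0@[29:32]
pos 33 'd': at 1 ·f
pos 34 'c': at 0 ·f
pos 35 'c': at 0
pos 36 'd': at 1
pos 37 'd': at 2
pos 38 'c': at 3
pos 39 'c': at 4  emit P0@[36:39]
pos 40 'a': at 8 ·f
pos 41 'c': at 9  emit P2@[40:41]
pos 42 'a': at 8 ·f
pos 43 'c': at 9  emit P2@[42:43]
pos 44 'c': at 0 ·f
pos 45 'a': at 8
pos 46 'c': at 9  emit P2@[45:46]
pos 47 'b': at 5 ·f
pos 48 'a': at 6
pos 49 'c': at 7  emit P1@[47:49],P2@[48:49]
pos 50 'd': at 1 ·f
pos 51 'a': at 8 ·f
pos 52 'd': at 1 ·f
pos 53 'd': at 2
pos 54 'c': at 3
pos 55 'c': at 4  emit P0@[52:55]
pos 56 'd': at 1 ·f
pos 57 'd': at 2
pos 58 'b': at 5 ·f
pos 59 'a': at 6
pos 60 'c': at 7  emit P1@[58:60],P2@[59:60]
pos 61 'c': at 0 ·f
pos 62 'a': at 8
pos 63 'b': at 5 ·f
pos 64 'c': at 0 ·f
pos 65 'b': at 5
pos 66 'c': at 0 ·f
pos 67 'b': at 5
pos 68 'a': at 6
pos 69 'c': at 7  emit P1@[67:69],P2@[68:69]
pos 70 'd': at 1 ·f
pos 71 'b': at 5 ·f
pos 72 'a': at 6
pos 73 'c': at 7  emit P1@[71:73],P2@[72:73]
pos 74 'a': at 8 ·f

Matches: [[4,0],[10,0],[14,0],[17,1],[17,2],[24,0],[32,0],[39,0],[41,2],[43,2],[46,2],[49,1],[49,2],[55,0],[60,1],[60,2],[69,1],[69,2],[73,1],[73,2]]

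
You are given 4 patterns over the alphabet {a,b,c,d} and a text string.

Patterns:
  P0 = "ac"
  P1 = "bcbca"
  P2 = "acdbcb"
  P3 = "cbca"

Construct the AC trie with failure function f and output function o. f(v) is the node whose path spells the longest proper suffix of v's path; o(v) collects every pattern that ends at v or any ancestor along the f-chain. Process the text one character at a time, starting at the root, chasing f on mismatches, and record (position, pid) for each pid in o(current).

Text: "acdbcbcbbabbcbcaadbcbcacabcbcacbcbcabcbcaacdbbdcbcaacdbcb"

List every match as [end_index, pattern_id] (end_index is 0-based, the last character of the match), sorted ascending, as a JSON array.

Build automaton:
Trie nodes:
  0='ε' goto a→1 b→3 c→12
  1='a' goto c→2
  2='ac' goto d→8  ←P0
  3='b' goto c→4
  4='bc' goto b→5
  5='bcb' goto c→6
  6='bcbc' goto a→7
  7='bcbca' goto ·  ←P1
  8='acd' goto b→9
  9='acdb' goto c→10
  10='acdbc' goto b→11
  11='acdbcb' goto ·  ←P2
  12='c' goto b→13
  13='cb' goto c→14
  14='cbc' goto a→15
  15='cbca' goto ·  ←P3

BFS fail/out derivation:
  fail(1) 'a': from fail(0)=0 chase 'a': 0 ⇒ 0;  out=∅∪out(0)=∅
  fail(3) 'b': from fail(0)=0 chase 'b': 0 ⇒ 0;  out=∅∪out(0)=∅
  fail(12) 'c': from fail(0)=0 chase 'c': 0 ⇒ 0;  out=∅∪out(0)=∅
  fail(2) 'ac': from fail(1)=0 chase 'c': 0 ⇒ 12;  out={0}∪out(12)={0}
  fail(4) 'bc': from fail(3)=0 chase 'c': 0 ⇒ 12;  out=∅∪out(12)=∅
  fail(13) 'cb': from fail(12)=0 chase 'b': 0 ⇒ 3;  out=∅∪out(3)=∅
  fail(5) 'bcb': from fail(4)=12 chase 'b': 12 ⇒ 13;  out=∅∪out(13)=∅
  fail(8) 'acd': from fail(2)=12 chase 'd': 12→0 ⇒ 0;  out=∅∪out(0)=∅
  fail(14) 'cbc': from fail(13)=3 chase 'c': 3 ⇒ 4;  out=∅∪out(4)=∅
  fail(6) 'bcbc': from fail(5)=13 chase 'c': 13 ⇒ 14;  out=∅∪out(14)=∅
  fail(9) 'acdb': from fail(8)=0 chase 'b': 0 ⇒ 3;  out=∅∪out(3)=∅
  fail(15) 'cbca': from fail(14)=4 chase 'a': 4→12→0 ⇒ 1;  out={3}∪out(1)={3}
  fail(7) 'bcbca': from fail(6)=14 chase 'a': 14 ⇒ 15;  out={1}∪out(15)={1,3}
  fail(10) 'acdbc': from fail(9)=3 chase 'c': 3 ⇒ 4;  out=∅∪out(4)=∅
  fail(11) 'acdbcb': from fail(10)=4 chase 'b': 4 ⇒ 5;  out={2}∪out(5)={2}

Scan:
[0] read 'a'  n0⇒n1
[1] read 'c'  n1⇒n2  → match P0@[0:1]
[2] read 'd'  n2⇒n8
[3] read 'b'  n8⇒n9
[4] read 'c'  n9⇒n10
[5] read 'b'  n10⇒n11  → match P2@[0:5]
[6] read 'c'  n11⇒n6 (fail-walked)
[7] read 'b'  n6⇒n5 (fail-walked)
[8] read 'b'  n5⇒n3 (fail-walked)
[9] read 'a'  n3⇒n1 (fail-walked)
[10] read 'b'  n1⇒n3 (fail-walked)
[11] read 'b'  n3⇒n3 (fail-walked)
[12] read 'c'  n3⇒n4
[13] read 'b'  n4⇒n5
[14] read 'c'  n5⇒n6
[15] read 'a'  n6⇒n7  → match P1@[11:15],P3@[12:15]
[16] read 'a'  n7⇒n1 (fail-walked)
[17] read 'd'  n1⇒n0 (fail-walked)
[18] read 'b'  n0⇒n3
[19] read 'c'  n3⇒n4
[20] read 'b'  n4⇒n5
[21] read 'c'  n5⇒n6
[22] read 'a'  n6⇒n7  → match P1@[18:22],P3@[19:22]
[23] read 'c'  n7⇒n2 (fail-walked)  → match P0@[22:23]
[24] read 'a'  n2⇒n1 (fail-walked)
[25] read 'b'  n1⇒n3 (fail-walked)
[26] read 'c'  n3⇒n4
[27] read 'b'  n4⇒n5
[28] read 'c'  n5⇒n6
[29] read 'a'  n6⇒n7  → match P1@[25:29],P3@[26:29]
[30] read 'c'  n7⇒n2 (fail-walked)  → match P0@[29:30]
[31] read 'b'  n2⇒n13 (fail-walked)
[32] read 'c'  n13⇒n14
[33] read 'b'  n14⇒n5 (fail-walked)
[34] read 'c'  n5⇒n6
[35] read 'a'  n6⇒n7  → match P1@[31:35],P3@[32:35]
[36] read 'b'  n7⇒n3 (fail-walked)
[37] read 'c'  n3⇒n4
[38] read 'b'  n4⇒n5
[39] read 'c'  n5⇒n6
[40] read 'a'  n6⇒n7  → match P1@[36:40],P3@[37:40]
[41] read 'a'  n7⇒n1 (fail-walked)
[42] read 'c'  n1⇒n2  → match P0@[41:42]
[43] read 'd'  n2⇒n8
[44] read 'b'  n8⇒n9
[45] read 'b'  n9⇒n3 (fail-walked)
[46] read 'd'  n3⇒n0 (fail-walked)
[47] read 'c'  n0⇒n12
[48] read 'b'  n12⇒n13
[49] read 'c'  n13⇒n14
[50] read 'a'  n14⇒n15  → match P3@[47:50]
[51] read 'a'  n15⇒n1 (fail-walked)
[52] read 'c'  n1⇒n2  → match P0@[51:52]
[53] read 'd'  n2⇒n8
[54] read 'b'  n8⇒n9
[55] read 'c'  n9⇒n10
[56] read 'b'  n10⇒n11  → match P2@[51:56]

Matches: [[1,0],[5,2],[15,1],[15,3],[22,1],[22,3],[23,0],[29,1],[29,3],[30,0],[35,1],[35,3],[40,1],[40,3],[42,0],[50,3],[52,0],[56,2]]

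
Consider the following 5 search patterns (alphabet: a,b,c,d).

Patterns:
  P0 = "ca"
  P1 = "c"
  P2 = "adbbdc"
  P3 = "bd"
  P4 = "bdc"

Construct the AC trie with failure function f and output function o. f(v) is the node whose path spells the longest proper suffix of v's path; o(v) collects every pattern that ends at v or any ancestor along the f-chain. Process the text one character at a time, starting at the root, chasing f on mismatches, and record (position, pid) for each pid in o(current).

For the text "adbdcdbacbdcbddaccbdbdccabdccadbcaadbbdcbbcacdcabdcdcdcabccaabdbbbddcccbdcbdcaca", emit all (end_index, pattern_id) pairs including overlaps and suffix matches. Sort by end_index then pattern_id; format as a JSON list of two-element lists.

Construct AC machine:
Trie (insert patterns):
  0='ε' goto a→3 b→9 c→1
  1='c' goto a→2  [P1 ends]
  2='ca' goto ·  [P0 ends]
  3='a' goto d→4
  4='ad' goto b→5
  5='adb' goto b→6
  6='adbb' goto d→7
  7='adbbd' goto c→8
  8='adbbdc' goto ·  [P2 ends]
  9='b' goto d→10
  10='bd' goto c→11  [P3 ends]
  11='bdc' goto ·  [P4 ends]

Failure links (BFS by depth):
  fail(1) 'c': from fail(0)=0 chase 'c': 0 ⇒ 0;  out={1}∪out(0)={1}
  fail(3) 'a': from fail(0)=0 chase 'a': 0 ⇒ 0;  out=∅∪out(0)=∅
  fail(9) 'b': from fail(0)=0 chase 'b': 0 ⇒ 0;  out=∅∪out(0)=∅
  fail(2) 'ca': from fail(1)=0 chase 'a': 0 ⇒ 3;  out={0}∪out(3)={0}
  fail(4) 'ad': from fail(3)=0 chase 'd': 0 ⇒ 0;  out=∅∪out(0)=∅
  fail(10) 'bd': from fail(9)=0 chase 'd': 0 ⇒ 0;  out={3}∪out(0)={3}
  fail(5) 'adb': from fail(4)=0 chase 'b': 0 ⇒ 9;  out=∅∪out(9)=∅
  fail(11) 'bdc': from fail(10)=0 chase 'c': 0 ⇒ 1;  out={4}∪out(1)={1,4}
  fail(6) 'adbb': from fail(5)=9 chase 'b': 9→0 ⇒ 9;  out=∅∪out(9)=∅
  fail(7) 'adbbd': from fail(6)=9 chase 'd': 9 ⇒ 10;  out=∅∪out(10)={3}
  fail(8) 'adbbdc': from fail(7)=10 chase 'c': 10 ⇒ 11;  out={2}∪out(11)={1,2,4}

Run:
pos 0 'a': at 3
pos 1 'd': at 4
pos 2 'b': at 5
pos 3 'd': at 10 (via fail)  emit P3@[2:3]
pos 4 'c': at 11  emit P1@[4:4],P4@[2:4]
pos 5 'd': at 0 (via fail)
pos 6 'b': at 9
pos 7 'a': at 3 (via fail)
pos 8 'c': at 1 (via fail)  emit P1@[8:8]
pos 9 'b': at 9 (via fail)
pos 10 'd': at 10  emit P3@[9:10]
pos 11 'c': at 11  emit P1@[11:11],P4@[9:11]
pos 12 'b': at 9 (via fail)
pos 13 'd': at 10  emit P3@[12:13]
pos 14 'd': at 0 (via fail)
pos 15 'a': at 3
pos 16 'c': at 1 (via fail)  emit P1@[16:16]
pos 17 'c': at 1 (via fail)  emit P1@[17:17]
pos 18 'b': at 9 (via fail)
pos 19 'd': at 10  emit P3@[18:19]
pos 20 'b': at 9 (via fail)
pos 21 'd': at 10  emit P3@[20:21]
pos 22 'c': at 11  emit P1@[22:22],P4@[20:22]
pos 23 'c': at 1 (via fail)  emit P1@[23:23]
pos 24 'a': at 2  emit P0@[23:24]
pos 25 'b': at 9 (via fail)
pos 26 'd': at 10  emit P3@[25:26]
pos 27 'c': at 11  emit P1@[27:27],P4@[25:27]
pos 28 'c': at 1 (via fail)  emit P1@[28:28]
pos 29 'a': at 2  emit P0@[28:29]
pos 30 'd': at 4 (via fail)
pos 31 'b': at 5
pos 32 'c': at 1 (via fail)  emit P1@[32:32]
pos 33 'a': at 2  emit P0@[32:33]
pos 34 'a': at 3 (via fail)
pos 35 'd': at 4
pos 36 'b': at 5
pos 37 'b': at 6
pos 38 'd': at 7  emit P3@[37:38]
pos 39 'c': at 8  emit P1@[39:39],P2@[34:39],P4@[37:39]
pos 40 'b': at 9 (via fail)
pos 41 'b': at 9 (via fail)
pos 42 'c': at 1 (via fail)  emit P1@[42:42]
pos 43 'a': at 2  emit P0@[42:43]
pos 44 'c': at 1 (via fail)  emit P1@[44:44]
pos 45 'd': at 0 (via fail)
pos 46 'c': at 1  emit P1@[46:46]
pos 47 'a': at 2  emit P0@[46:47]
pos 48 'b': at 9 (via fail)
pos 49 'd': at 10  emit P3@[48:49]
pos 50 'c': at 11  emit P1@[50:50],P4@[48:50]
pos 51 'd': at 0 (via fail)
pos 52 'c': at 1  emit P1@[52:52]
pos 53 'd': at 0 (via fail)
pos 54 'c': at 1  emit P1@[54:54]
pos 55 'a': at 2  emit P0@[54:55]
pos 56 'b': at 9 (via fail)
pos 57 'c': at 1 (via fail)  emit P1@[57:57]
pos 58 'c': at 1 (via fail)  emit P1@[58:58]
pos 59 'a': at 2  emit P0@[58:59]
pos 60 'a': at 3 (via fail)
pos 61 'b': at 9 (via fail)
pos 62 'd': at 10  emit P3@[61:62]
pos 63 'b': at 9 (via fail)
pos 64 'b': at 9 (via fail)
pos 65 'b': at 9 (via fail)
pos 66 'd': at 10  emit P3@[65:66]
pos 67 'd': at 0 (via fail)
pos 68 'c': at 1  emit P1@[68:68]
pos 69 'c': at 1 (via fail)  emit P1@[69:69]
pos 70 'c': at 1 (via fail)  emit P1@[70:70]
pos 71 'b': at 9 (via fail)
pos 72 'd': at 10  emit P3@[71:72]
pos 73 'c': at 11  emit P1@[73:73],P4@[71:73]
pos 74 'b': at 9 (via fail)
pos 75 'd': at 10  emit P3@[74:75]
pos 76 'c': at 11  emit P1@[76:76],P4@[74:76]
pos 77 'a': at 2 (via fail)  emit P0@[76:77]
pos 78 'c': at 1 (via fail)  emit P1@[78:78]
pos 79 'a': at 2  emit P0@[78:79]

Matches: [[3,3],[4,1],[4,4],[8,1],[10,3],[11,1],[11,4],[13,3],[16,1],[17,1],[19,3],[21,3],[22,1],[22,4],[23,1],[24,0],[26,3],[27,1],[27,4],[28,1],[29,0],[32,1],[33,0],[38,3],[39,1],[39,2],[39,4],[42,1],[43,0],[44,1],[46,1],[47,0],[49,3],[50,1],[50,4],[52,1],[54,1],[55,0],[57,1],[58,1],[59,0],[62,3],[66,3],[68,1],[69,1],[70,1],[72,3],[73,1],[73,4],[75,3],[76,1],[76,4],[77,0],[78,1],[79,0]]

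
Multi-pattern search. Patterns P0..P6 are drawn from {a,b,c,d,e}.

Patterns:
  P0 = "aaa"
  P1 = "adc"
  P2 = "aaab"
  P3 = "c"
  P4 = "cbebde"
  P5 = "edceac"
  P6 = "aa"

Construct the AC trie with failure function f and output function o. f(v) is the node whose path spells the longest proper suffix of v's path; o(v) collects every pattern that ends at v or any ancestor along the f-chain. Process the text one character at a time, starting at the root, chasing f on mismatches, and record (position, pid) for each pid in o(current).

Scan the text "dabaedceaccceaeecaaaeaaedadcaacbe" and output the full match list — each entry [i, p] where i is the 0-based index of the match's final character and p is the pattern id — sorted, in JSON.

Build automaton:
Trie nodes:
  0='ε' goto a→1 c→7 e→13
  1='a' goto a→2 d→4
  2='aa' goto a→3  [P6 ends]
  3='aaa' goto b→6  [P0 ends]
  4='ad' goto c→5
  5='adc' goto ·  [P1 ends]
  6='aaab' goto ·  [P2 ends]
  7='c' goto b→8  [P3 ends]
  8='cb' goto e→9
  9='cbe' goto b→10
  10='cbeb' goto d→11
  11='cbebd' goto e→12
  12='cbebde' goto ·  [P4 ends]
  13='e' goto d→14
  14='ed' goto c→15
  15='edc' goto e→16
  16='edce' goto a→17
  17='edcea' goto c→18
  18='edceac' goto ·  [P5 ends]

Failure links (BFS by depth):
  n1('a'): parent n0 fail=0; on 'a' 0 → fail=0;  out ∅∪∅=∅
  n7('c'): parent n0 fail=0; on 'c' 0 → fail=0;  out {3}∪∅={3}
  n13('e'): parent n0 fail=0; on 'e' 0 → fail=0;  out ∅∪∅=∅
  n2('aa'): parent n1 fail=0; on 'a' 0 → fail=1;  out {6}∪∅={6}
  n4('ad'): parent n1 fail=0; on 'd' 0 → fail=0;  out ∅∪∅=∅
  n8('cb'): parent n7 fail=0; on 'b' 0 → fail=0;  out ∅∪∅=∅
  n14('ed'): parent n13 fail=0; on 'd' 0 → fail=0;  out ∅∪∅=∅
  n3('aaa'): parent n2 fail=1; on 'a' 1 → fail=2;  out {0}∪{6}={0,6}
  n5('adc'): parent n4 fail=0; on 'c' 0 → fail=7;  out {1}∪{3}={1,3}
  n9('cbe'): parent n8 fail=0; on 'e' 0 → fail=13;  out ∅∪∅=∅
  n15('edc'): parent n14 fail=0; on 'c' 0 → fail=7;  out ∅∪{3}={3}
  n6('aaab'): parent n3 fail=2; on 'b' 2→1→0 → fail=0;  out {2}∪∅={2}
  n10('cbeb'): parent n9 fail=13; on 'b' 13→0 → fail=0;  out ∅∪∅=∅
  n16('edce'): parent n15 fail=7; on 'e' 7→0 → fail=13;  out ∅∪∅=∅
  n11('cbebd'): parent n10 fail=0; on 'd' 0 → fail=0;  out ∅∪∅=∅
  n17('edcea'): parent n16 fail=13; on 'a' 13→0 → fail=1;  out ∅∪∅=∅
  n12('cbebde'): parent n11 fail=0; on 'e' 0 → fail=13;  out {4}∪∅={4}
  n18('edceac'): parent n17 fail=1; on 'c' 1→0 → fail=7;  out {5}∪{3}={3,5}

Run:
[0] read 'd'  n0⇒n0
[1] read 'a'  n0⇒n1
[2] read 'b'  n1⇒n0 (fail-walked)
[3] read 'a'  n0⇒n1
[4] read 'e'  n1⇒n13 (fail-walked)
[5] read 'd'  n13⇒n14
[6] read 'c'  n14⇒n15  emit P3@[6:6]
[7] read 'e'  n15⇒n16
[8] read 'a'  n16⇒n17
[9] read 'c'  n17⇒n18  emit P3@[9:9],P5@[4:9]
[10] read 'c'  n18⇒n7 (fail-walked)  emit P3@[10:10]
[11] read 'c'  n7⇒n7 (fail-walked)  emit P3@[11:11]
[12] read 'e'  n7⇒n13 (fail-walked)
[13] read 'a'  n13⇒n1 (fail-walked)
[14] read 'e'  n1⇒n13 (fail-walked)
[15] read 'e'  n13⇒n13 (fail-walked)
[16] read 'c'  n13⇒n7 (fail-walked)  emit P3@[16:16]
[17] read 'a'  n7⇒n1 (fail-walked)
[18] read 'a'  n1⇒n2  emit P6@[17:18]
[19] read 'a'  n2⇒n3  emit P0@[17:19],P6@[18:19]
[20] read 'e'  n3⇒n13 (fail-walked)
[21] read 'a'  n13⇒n1 (fail-walked)
[22] read 'a'  n1⇒n2  emit P6@[21:22]
[23] read 'e'  n2⇒n13 (fail-walked)
[24] read 'd'  n13⇒n14
[25] read 'a'  n14⇒n1 (fail-walked)
[26] read 'd'  n1⇒n4
[27] read 'c'  n4⇒n5  emit P1@[25:27],P3@[27:27]
[28] read 'a'  n5⇒n1 (fail-walked)
[29] read 'a'  n1⇒n2  emit P6@[28:29]
[30] read 'c'  n2⇒n7 (fail-walked)  emit P3@[30:30]
[31] read 'b'  n7⇒n8
[32] read 'e'  n8⇒n9

Result: [[6,3],[9,3],[9,5],[10,3],[11,3],[16,3],[18,6],[19,0],[19,6],[22,6],[27,1],[27,3],[29,6],[30,3]]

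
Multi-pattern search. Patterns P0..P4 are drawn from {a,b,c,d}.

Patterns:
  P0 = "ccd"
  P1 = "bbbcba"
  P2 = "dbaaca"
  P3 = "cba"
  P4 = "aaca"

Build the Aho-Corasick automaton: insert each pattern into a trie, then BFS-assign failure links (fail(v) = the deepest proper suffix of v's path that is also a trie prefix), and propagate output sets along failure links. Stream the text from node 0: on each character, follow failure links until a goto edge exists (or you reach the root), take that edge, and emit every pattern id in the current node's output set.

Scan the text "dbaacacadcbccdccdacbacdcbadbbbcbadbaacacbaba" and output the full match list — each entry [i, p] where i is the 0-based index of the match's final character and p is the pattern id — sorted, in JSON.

Build automaton:
Trie nodes:
  n0 'ε': a→18 b→4 c→1 d→10
  n1 'c': b→16 c→2
  n2 'cc': d→3
  n3 'ccd': ·  [P0 ends]
  n4 'b': b→5
  n5 'bb': b→6
  n6 'bbb': c→7
  n7 'bbbc': b→8
  n8 'bbbcb': a→9
  n9 'bbbcba': ·  [P1 ends]
  n10 'd': b→11
  n11 'db': a→12
  n12 'dba': a→13
  n13 'dbaa': c→14
  n14 'dbaac': a→15
  n15 'dbaaca': ·  [P2 ends]
  n16 'cb': a→17
  n17 'cba': ·  [P3 ends]
  n18 'a': a→19
  n19 'aa': c→20
  n20 'aac': a→21
  n21 'aaca': ·  [P4 ends]

BFS fail/out derivation:
  n1('c'): parent n0 fail=0; on 'c' 0 → fail=0;  out ∅∪∅=∅
  n4('b'): parent n0 fail=0; on 'b' 0 → fail=0;  out ∅∪∅=∅
  n10('d'): parent n0 fail=0; on 'd' 0 → fail=0;  out ∅∪∅=∅
  n18('a'): parent n0 fail=0; on 'a' 0 → fail=0;  out ∅∪∅=∅
  n2('cc'): parent n1 fail=0; on 'c' 0 → fail=1;  out ∅∪∅=∅
  n5('bb'): parent n4 fail=0; on 'b' 0 → fail=4;  out ∅∪∅=∅
  n11('db'): parent n10 fail=0; on 'b' 0 → fail=4;  out ∅∪∅=∅
  n16('cb'): parent n1 fail=0; on 'b' 0 → fail=4;  out ∅∪∅=∅
  n19('aa'): parent n18 fail=0; on 'a' 0 → fail=18;  out ∅∪∅=∅
  n3('ccd'): parent n2 fail=1; on 'd' 1→0 → fail=10;  out {0}∪∅={0}
  n6('bbb'): parent n5 fail=4; on 'b' 4 → fail=5;  out ∅∪∅=∅
  n12('dba'): parent n11 fail=4; on 'a' 4→0 → fail=18;  out ∅∪∅=∅
  n17('cba'): parent n16 fail=4; on 'a' 4→0 → fail=18;  out {3}∪∅={3}
  n20('aac'): parent n19 fail=18; on 'c' 18→0 → fail=1;  out ∅∪∅=∅
  n7('bbbc'): parent n6 fail=5; on 'c' 5→4→0 → fail=1;  out ∅∪∅=∅
  n13('dbaa'): parent n12 fail=18; on 'a' 18 → fail=19;  out ∅∪∅=∅
  n21('aaca'): parent n20 fail=1; on 'a' 1→0 → fail=18;  out {4}∪∅={4}
  n8('bbbcb'): parent n7 fail=1; on 'b' 1 → fail=16;  out ∅∪∅=∅
  n14('dbaac'): parent n13 fail=19; on 'c' 19 → fail=20;  out ∅∪∅=∅
  n9('bbbcba'): parent n8 fail=16; on 'a' 16 → fail=17;  out {1}∪{3}={1,3}
  n15('dbaaca'): parent n14 fail=20; on 'a' 20 → fail=21;  out {2}∪{4}={2,4}

Text stream:
[0] read 'd'  n0⇒n10
[1] read 'b'  n10⇒n11
[2] read 'a'  n11⇒n12
[3] read 'a'  n12⇒n13
[4] read 'c'  n13⇒n14
[5] read 'a'  n14⇒n15  → match P2@[0:5],P4@[2:5]
[6] read 'c'  n15⇒n1 (via fail)
[7] read 'a'  n1⇒n18 (via fail)
[8] read 'd'  n18⇒n10 (via fail)
[9] read 'c'  n10⇒n1 (via fail)
[10] read 'b'  n1⇒n16
[11] read 'c'  n16⇒n1 (via fail)
[12] read 'c'  n1⇒n2
[13] read 'd'  n2⇒n3  → match P0@[11:13]
[14] read 'c'  n3⇒n1 (via fail)
[15] read 'c'  n1⇒n2
[16] read 'd'  n2⇒n3  → match P0@[14:16]
[17] read 'a'  n3⇒n18 (via fail)
[18] read 'c'  n18⇒n1 (via fail)
[19] read 'b'  n1⇒n16
[20] read 'a'  n16⇒n17  → match P3@[18:20]
[21] read 'c'  n17⇒n1 (via fail)
[22] read 'd'  n1⇒n10 (via fail)
[23] read 'c'  n10⇒n1 (via fail)
[24] read 'b'  n1⇒n16
[25] read 'a'  n16⇒n17  → match P3@[23:25]
[26] read 'd'  n17⇒n10 (via fail)
[27] read 'b'  n10⇒n11
[28] read 'b'  n11⇒n5 (via fail)
[29] read 'b'  n5⇒n6
[30] read 'c'  n6⇒n7
[31] read 'b'  n7⇒n8
[32] read 'a'  n8⇒n9  → match P1@[27:32],P3@[30:32]
[33] read 'd'  n9⇒n10 (via fail)
[34] read 'b'  n10⇒n11
[35] read 'a'  n11⇒n12
[36] read 'a'  n12⇒n13
[37] read 'c'  n13⇒n14
[38] read 'a'  n14⇒n15  → match P2@[33:38],P4@[35:38]
[39] read 'c'  n15⇒n1 (via fail)
[40] read 'b'  n1⇒n16
[41] read 'a'  n16⇒n17  → match P3@[39:41]
[42] read 'b'  n17⇒n4 (via fail)
[43] read 'a'  n4⇒n18 (via fail)

Result: [[5,2],[5,4],[13,0],[16,0],[20,3],[25,3],[32,1],[32,3],[38,2],[38,4],[41,3]]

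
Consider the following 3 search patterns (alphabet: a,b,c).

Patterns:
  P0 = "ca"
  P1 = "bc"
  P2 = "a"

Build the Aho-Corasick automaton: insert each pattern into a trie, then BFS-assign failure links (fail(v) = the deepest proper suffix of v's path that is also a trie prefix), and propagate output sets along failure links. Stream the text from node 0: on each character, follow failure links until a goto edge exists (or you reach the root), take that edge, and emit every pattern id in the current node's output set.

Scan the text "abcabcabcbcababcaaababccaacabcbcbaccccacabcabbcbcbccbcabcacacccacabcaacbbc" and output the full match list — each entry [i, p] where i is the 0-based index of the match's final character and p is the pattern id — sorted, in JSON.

Build automaton:
Trie (insert patterns):
  n0 'ε': a→5 b→3 c→1
  n1 'c': a→2
  n2 'ca': ·  ←P0
  n3 'b': c→4
  n4 'bc': ·  ←P1
  n5 'a': ·  ←P2

Failure links (BFS by depth):
  n1('c'): parent n0 fail=0; on 'c' 0 → fail=0;  out ∅∪∅=∅
  n3('b'): parent n0 fail=0; on 'b' 0 → fail=0;  out ∅∪∅=∅
  n5('a'): parent n0 fail=0; on 'a' 0 → fail=0;  out {2}∪∅={2}
  n2('ca'): parent n1 fail=0; on 'a' 0 → fail=5;  out {0}∪{2}={0,2}
  n4('bc'): parent n3 fail=0; on 'c' 0 → fail=1;  out {1}∪∅={1}

Scan:
i=0 'a': node 0→5  → match P2@[0:0]
i=1 'b': node 5→3 (via fail)
i=2 'c': node 3→4  → match P1@[1:2]
i=3 'a': node 4→2 (via fail)  → match P0@[2:3],P2@[3:3]
i=4 'b': node 2→3 (via fail)
i=5 'c': node 3→4  → match P1@[4:5]
i=6 'a': node 4→2 (via fail)  → match P0@[5:6],P2@[6:6]
i=7 'b': node 2→3 (via fail)
i=8 'c': node 3→4  → match P1@[7:8]
i=9 'b': node 4→3 (via fail)
i=10 'c': node 3→4  → match P1@[9:10]
i=11 'a': node 4→2 (via fail)  → match P0@[10:11],P2@[11:11]
i=12 'b': node 2→3 (via fail)
i=13 'a': node 3→5 (via fail)  → match P2@[13:13]
i=14 'b': node 5→3 (via fail)
i=15 'c': node 3→4  → match P1@[14:15]
i=16 'a': node 4→2 (via fail)  → match P0@[15:16],P2@[16:16]
i=17 'a': node 2→5 (via fail)  → match P2@[17:17]
i=18 'a': node 5→5 (via fail)  → match P2@[18:18]
i=19 'b': node 5→3 (via fail)
i=20 'a': node 3→5 (via fail)  → match P2@[20:20]
i=21 'b': node 5→3 (via fail)
i=22 'c': node 3→4  → match P1@[21:22]
i=23 'c': node 4→1 (via fail)
i=24 'a': node 1→2  → match P0@[23:24],P2@[24:24]
i=25 'a': node 2→5 (via fail)  → match P2@[25:25]
i=26 'c': node 5→1 (via fail)
i=27 'a': node 1→2  → match P0@[26:27],P2@[27:27]
i=28 'b': node 2→3 (via fail)
i=29 'c': node 3→4  → match P1@[28:29]
i=30 'b': node 4→3 (via fail)
i=31 'c': node 3→4  → match P1@[30:31]
i=32 'b': node 4→3 (via fail)
i=33 'a': node 3→5 (via fail)  → match P2@[33:33]
i=34 'c': node 5→1 (via fail)
i=35 'c': node 1→1 (via fail)
i=36 'c': node 1→1 (via fail)
i=37 'c': node 1→1 (via fail)
i=38 'a': node 1→2  → match P0@[37:38],P2@[38:38]
i=39 'c': node 2→1 (via fail)
i=40 'a': node 1→2  → match P0@[39:40],P2@[40:40]
i=41 'b': node 2→3 (via fail)
i=42 'c': node 3→4  → match P1@[41:42]
i=43 'a': node 4→2 (via fail)  → match P0@[42:43],P2@[43:43]
i=44 'b': node 2→3 (via fail)
i=45 'b': node 3→3 (via fail)
i=46 'c': node 3→4  → match P1@[45:46]
i=47 'b': node 4→3 (via fail)
i=48 'c': node 3→4  → match P1@[47:48]
i=49 'b': node 4→3 (via fail)
i=50 'c': node 3→4  → match P1@[49:50]
i=51 'c': node 4→1 (via fail)
i=52 'b': node 1→3 (via fail)
i=53 'c': node 3→4  → match P1@[52:53]
i=54 'a': node 4→2 (via fail)  → match P0@[53:54],P2@[54:54]
i=55 'b': node 2→3 (via fail)
i=56 'c': node 3→4  → match P1@[55:56]
i=57 'a': node 4→2 (via fail)  → match P0@[56:57],P2@[57:57]
i=58 'c': node 2→1 (via fail)
i=59 'a': node 1→2  → match P0@[58:59],P2@[59:59]
i=60 'c': node 2→1 (via fail)
i=61 'c': node 1→1 (via fail)
i=62 'c': node 1→1 (via fail)
i=63 'a': node 1→2  → match P0@[62:63],P2@[63:63]
i=64 'c': node 2→1 (via fail)
i=65 'a': node 1→2  → match P0@[64:65],P2@[65:65]
i=66 'b': node 2→3 (via fail)
i=67 'c': node 3→4  → match P1@[66:67]
i=68 'a': node 4→2 (via fail)  → match P0@[67:68],P2@[68:68]
i=69 'a': node 2→5 (via fail)  → match P2@[69:69]
i=70 'c': node 5→1 (via fail)
i=71 'b': node 1→3 (via fail)
i=72 'b': node 3→3 (via fail)
i=73 'c': node 3→4  → match P1@[72:73]

Result: [[0,2],[2,1],[3,0],[3,2],[5,1],[6,0],[6,2],[8,1],[10,1],[11,0],[11,2],[13,2],[15,1],[16,0],[16,2],[17,2],[18,2],[20,2],[22,1],[24,0],[24,2],[25,2],[27,0],[27,2],[29,1],[31,1],[33,2],[38,0],[38,2],[40,0],[40,2],[42,1],[43,0],[43,2],[46,1],[48,1],[50,1],[53,1],[54,0],[54,2],[56,1],[57,0],[57,2],[59,0],[59,2],[63,0],[63,2],[65,0],[65,2],[67,1],[68,0],[68,2],[69,2],[73,1]]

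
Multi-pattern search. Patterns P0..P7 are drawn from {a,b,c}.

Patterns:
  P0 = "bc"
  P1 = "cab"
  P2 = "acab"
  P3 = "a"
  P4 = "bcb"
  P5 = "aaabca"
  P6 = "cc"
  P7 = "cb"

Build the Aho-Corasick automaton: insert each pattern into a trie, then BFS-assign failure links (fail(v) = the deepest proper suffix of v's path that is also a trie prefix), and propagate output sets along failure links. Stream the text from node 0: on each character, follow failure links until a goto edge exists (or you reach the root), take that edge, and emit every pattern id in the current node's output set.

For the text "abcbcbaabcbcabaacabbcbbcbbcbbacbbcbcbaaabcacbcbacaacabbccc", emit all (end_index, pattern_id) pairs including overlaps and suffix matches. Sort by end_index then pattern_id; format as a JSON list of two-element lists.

Build automaton:
Trie nodes:
  0='ε' goto a→6 b→1 c→3
  1='b' goto c→2
  2='bc' goto b→10  ←P0
  3='c' goto a→4 b→17 c→16
  4='ca' goto b→5
  5='cab' goto ·  ←P1
  6='a' goto a→11 c→7  ←P3
  7='ac' goto a→8
  8='aca' goto b→9
  9='acab' goto ·  ←P2
  10='bcb' goto ·  ←P4
  11='aa' goto a→12
  12='aaa' goto b→13
  13='aaab' goto c→14
  14='aaabc' goto a→15
  15='aaabca' goto ·  ←P5
  16='cc' goto ·  ←P6
  17='cb' goto ·  ←P7

Failure links (BFS by depth):
  fail(1) 'b': from fail(0)=0 chase 'b': 0 ⇒ 0;  out=∅∪out(0)=∅
  fail(3) 'c': from fail(0)=0 chase 'c': 0 ⇒ 0;  out=∅∪out(0)=∅
  fail(6) 'a': from fail(0)=0 chase 'a': 0 ⇒ 0;  out={3}∪out(0)={3}
  fail(2) 'bc': from fail(1)=0 chase 'c': 0 ⇒ 3;  out={0}∪out(3)={0}
  fail(4) 'ca': from fail(3)=0 chase 'a': 0 ⇒ 6;  out=∅∪out(6)={3}
  fail(7) 'ac': from fail(6)=0 chase 'c': 0 ⇒ 3;  out=∅∪out(3)=∅
  fail(11) 'aa': from fail(6)=0 chase 'a': 0 ⇒ 6;  out=∅∪out(6)={3}
  fail(16) 'cc': from fail(3)=0 chase 'c': 0 ⇒ 3;  out={6}∪out(3)={6}
  fail(17) 'cb': from fail(3)=0 chase 'b': 0 ⇒ 1;  out={7}∪out(1)={7}
  fail(5) 'cab': from fail(4)=6 chase 'b': 6→0 ⇒ 1;  out={1}∪out(1)={1}
  fail(8) 'aca': from fail(7)=3 chase 'a': 3 ⇒ 4;  out=∅∪out(4)={3}
  fail(10) 'bcb': from fail(2)=3 chase 'b': 3 ⇒ 17;  out={4}∪out(17)={4,7}
  fail(12) 'aaa': from fail(11)=6 chase 'a': 6 ⇒ 11;  out=∅∪out(11)={3}
  fail(9) 'acab': from fail(8)=4 chase 'b': 4 ⇒ 5;  out={2}∪out(5)={1,2}
  fail(13) 'aaab': from fail(12)=11 chase 'b': 11→6→0 ⇒ 1;  out=∅∪out(1)=∅
  fail(14) 'aaabc': from fail(13)=1 chase 'c': 1 ⇒ 2;  out=∅∪out(2)={0}
  fail(15) 'aaabca': from fail(14)=2 chase 'a': 2→3 ⇒ 4;  out={5}∪out(4)={3,5}

Scan:
i=0 'a': node 0→6  emit P3@[0:0]
i=1 'b': node 6→1 ·f
i=2 'c': node 1→2  emit P0@[1:2]
i=3 'b': node 2→10  emit P4@[1:3],P7@[2:3]
i=4 'c': node 10→2 ·f  emit P0@[3:4]
i=5 'b': node 2→10  emit P4@[3:5],P7@[4:5]
i=6 'a': node 10→6 ·f  emit P3@[6:6]
i=7 'a': node 6→11  emit P3@[7:7]
i=8 'b': node 11→1 ·f
i=9 'c': node 1→2  emit P0@[8:9]
i=10 'b': node 2→10  emit P4@[8:10],P7@[9:10]
i=11 'c': node 10→2 ·f  emit P0@[10:11]
i=12 'a': node 2→4 ·f  emit P3@[12:12]
i=13 'b': node 4→5  emit P1@[11:13]
i=14 'a': node 5→6 ·f  emit P3@[14:14]
i=15 'a': node 6→11  emit P3@[15:15]
i=16 'c': node 11→7 ·f
i=17 'a': node 7→8  emit P3@[17:17]
i=18 'b': node 8→9  emit P1@[16:18],P2@[15:18]
i=19 'b': node 9→1 ·f
i=20 'c': node 1→2  emit P0@[19:20]
i=21 'b': node 2→10  emit P4@[19:21],P7@[20:21]
i=22 'b': node 10→1 ·f
i=23 'c': node 1→2  emit P0@[22:23]
i=24 'b': node 2→10  emit P4@[22:24],P7@[23:24]
i=25 'b': node 10→1 ·f
i=26 'c': node 1→2  emit P0@[25:26]
i=27 'b': node 2→10  emit P4@[25:27],P7@[26:27]
i=28 'b': node 10→1 ·f
i=29 'a': node 1→6 ·f  emit P3@[29:29]
i=30 'c': node 6→7
i=31 'b': node 7→17 ·f  emit P7@[30:31]
i=32 'b': node 17→1 ·f
i=33 'c': node 1→2  emit P0@[32:33]
i=34 'b': node 2→10  emit P4@[32:34],P7@[33:34]
i=35 'c': node 10→2 ·f  emit P0@[34:35]
i=36 'b': node 2→10  emit P4@[34:36],P7@[35:36]
i=37 'a': node 10→6 ·f  emit P3@[37:37]
i=38 'a': node 6→11  emit P3@[38:38]
i=39 'a': node 11→12  emit P3@[39:39]
i=40 'b': node 12→13
i=41 'c': node 13→14  emit P0@[40:41]
i=42 'a': node 14→15  emit P3@[42:42],P5@[37:42]
i=43 'c': node 15→7 ·f
i=44 'b': node 7→17 ·f  emit P7@[43:44]
i=45 'c': node 17→2 ·f  emit P0@[44:45]
i=46 'b': node 2→10  emit P4@[44:46],P7@[45:46]
i=47 'a': node 10→6 ·f  emit P3@[47:47]
i=48 'c': node 6→7
i=49 'a': node 7→8  emit P3@[49:49]
i=50 'a': node 8→11 ·f  emit P3@[50:50]
i=51 'c': node 11→7 ·f
i=52 'a': node 7→8  emit P3@[52:52]
i=53 'b': node 8→9  emit P1@[51:53],P2@[50:53]
i=54 'b': node 9→1 ·f
i=55 'c': node 1→2  emit P0@[54:55]
i=56 'c': node 2→16 ·f  emit P6@[55:56]
i=57 'c': node 16→16 ·f  emit P6@[56:57]

Matches: [[0,3],[2,0],[3,4],[3,7],[4,0],[5,4],[5,7],[6,3],[7,3],[9,0],[10,4],[10,7],[11,0],[12,3],[13,1],[14,3],[15,3],[17,3],[18,1],[18,2],[20,0],[21,4],[21,7],[23,0],[24,4],[24,7],[26,0],[27,4],[27,7],[29,3],[31,7],[33,0],[34,4],[34,7],[35,0],[36,4],[36,7],[37,3],[38,3],[39,3],[41,0],[42,3],[42,5],[44,7],[45,0],[46,4],[46,7],[47,3],[49,3],[50,3],[52,3],[53,1],[53,2],[55,0],[56,6],[57,6]]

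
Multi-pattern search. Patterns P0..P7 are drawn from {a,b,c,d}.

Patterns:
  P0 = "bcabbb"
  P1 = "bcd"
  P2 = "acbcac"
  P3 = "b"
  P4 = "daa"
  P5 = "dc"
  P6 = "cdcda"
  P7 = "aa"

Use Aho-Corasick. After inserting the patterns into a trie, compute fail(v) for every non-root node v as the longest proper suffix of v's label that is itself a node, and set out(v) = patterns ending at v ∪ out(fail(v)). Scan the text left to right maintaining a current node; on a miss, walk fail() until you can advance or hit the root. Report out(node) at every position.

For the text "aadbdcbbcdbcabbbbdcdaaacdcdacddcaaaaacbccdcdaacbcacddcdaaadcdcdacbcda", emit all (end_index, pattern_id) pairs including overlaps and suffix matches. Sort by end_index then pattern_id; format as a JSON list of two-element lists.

Build:
Trie nodes:
  0='ε' goto a→8 b→1 c→18 d→14
  1='b' goto c→2  ←P3
  2='bc' goto a→3 d→7
  3='bca' goto b→4
  4='bcab' goto b→5
  5='bcabb' goto b→6
  6='bcabbb' goto ·  ←P0
  7='bcd' goto ·  ←P1
  8='a' goto a→23 c→9
  9='ac' goto b→10
  10='acb' goto c→11
  11='acbc' goto a→12
  12='acbca' goto c→13
  13='acbcac' goto ·  ←P2
  14='d' goto a→15 c→17
  15='da' goto a→16
  16='daa' goto ·  ←P4
  17='dc' goto ·  ←P5
  18='c' goto d→19
  19='cd' goto c→20
  20='cdc' goto d→21
  21='cdcd' goto a→22
  22='cdcda' goto ·  ←P6
  23='aa' goto ·  ←P7

Failure links (BFS by depth):
  n1('b'): parent n0 fail=0; on 'b' 0 → fail=0;  out {3}∪∅={3}
  n8('a'): parent n0 fail=0; on 'a' 0 → fail=0;  out ∅∪∅=∅
  n14('d'): parent n0 fail=0; on 'd' 0 → fail=0;  out ∅∪∅=∅
  n18('c'): parent n0 fail=0; on 'c' 0 → fail=0;  out ∅∪∅=∅
  n2('bc'): parent n1 fail=0; on 'c' 0 → fail=18;  out ∅∪∅=∅
  n9('ac'): parent n8 fail=0; on 'c' 0 → fail=18;  out ∅∪∅=∅
  n15('da'): parent n14 fail=0; on 'a' 0 → fail=8;  out ∅∪∅=∅
  n17('dc'): parent n14 fail=0; on 'c' 0 → fail=18;  out {5}∪∅={5}
  n19('cd'): parent n18 fail=0; on 'd' 0 → fail=14;  out ∅∪∅=∅
  n23('aa'): parent n8 fail=0; on 'a' 0 → fail=8;  out {7}∪∅={7}
  n3('bca'): parent n2 fail=18; on 'a' 18→0 → fail=8;  out ∅∪∅=∅
  n7('bcd'): parent n2 fail=18; on 'd' 18 → fail=19;  out {1}∪∅={1}
  n10('acb'): parent n9 fail=18; on 'b' 18→0 → fail=1;  out ∅∪{3}={3}
  n16('daa'): parent n15 fail=8; on 'a' 8 → fail=23;  out {4}∪{7}={4,7}
  n20('cdc'): parent n19 fail=14; on 'c' 14 → fail=17;  out ∅∪{5}={5}
  n4('bcab'): parent n3 fail=8; on 'b' 8→0 → fail=1;  out ∅∪{3}={3}
  n11('acbc'): parent n10 fail=1; on 'c' 1 → fail=2;  out ∅∪∅=∅
  n21('cdcd'): parent n20 fail=17; on 'd' 17→18 → fail=19;  out ∅∪∅=∅
  n5('bcabb'): parent n4 fail=1; on 'b' 1→0 → fail=1;  out ∅∪{3}={3}
  n12('acbca'): parent n11 fail=2; on 'a' 2 → fail=3;  out ∅∪∅=∅
  n22('cdcda'): parent n21 fail=19; on 'a' 19→14 → fail=15;  out {6}∪∅={6}
  n6('bcabbb'): parent n5 fail=1; on 'b' 1→0 → fail=1;  out {0}∪{3}={0,3}
  n13('acbcac'): parent n12 fail=3; on 'c' 3→8 → fail=9;  out {2}∪∅={2}

Run:
[0] read 'a'  n0⇒n8
[1] read 'a'  n8⇒n23  ** P7@[0:1]
[2] read 'd'  n23⇒n14 (fail-walked)
[3] read 'b'  n14⇒n1 (fail-walked)  ** P3@[3:3]
[4] read 'd'  n1⇒n14 (fail-walked)
[5] read 'c'  n14⇒n17  ** P5@[4:5]
[6] read 'b'  n17⇒n1 (fail-walked)  ** P3@[6:6]
[7] read 'b'  n1⇒n1 (fail-walked)  ** P3@[7:7]
[8] read 'c'  n1⇒n2
[9] read 'd'  n2⇒n7  ** P1@[7:9]
[10] read 'b'  n7⇒n1 (fail-walked)  ** P3@[10:10]
[11] read 'c'  n1⇒n2
[12] read 'a'  n2⇒n3
[13] read 'b'  n3⇒n4  ** P3@[13:13]
[14] read 'b'  n4⇒n5  ** P3@[14:14]
[15] read 'b'  n5⇒n6  ** P0@[10:15],P3@[15:15]
[16] read 'b'  n6⇒n1 (fail-walked)  ** P3@[16:16]
[17] read 'd'  n1⇒n14 (fail-walked)
[18] read 'c'  n14⇒n17  ** P5@[17:18]
[19] read 'd'  n17⇒n19 (fail-walked)
[20] read 'a'  n19⇒n15 (fail-walked)
[21] read 'a'  n15⇒n16  ** P4@[19:21],P7@[20:21]
[22] read 'a'  n16⇒n23 (fail-walked)  ** P7@[21:22]
[23] read 'c'  n23⇒n9 (fail-walked)
[24] read 'd'  n9⇒n19 (fail-walked)
[25] read 'c'  n19⇒n20  ** P5@[24:25]
[26] read 'd'  n20⇒n21
[27] read 'a'  n21⇒n22  ** P6@[23:27]
[28] read 'c'  n22⇒n9 (fail-walked)
[29] read 'd'  n9⇒n19 (fail-walked)
[30] read 'd'  n19⇒n14 (fail-walked)
[31] read 'c'  n14⇒n17  ** P5@[30:31]
[32] read 'a'  n17⇒n8 (fail-walked)
[33] read 'a'  n8⇒n23  ** P7@[32:33]
[34] read 'a'  n23⇒n23 (fail-walked)  ** P7@[33:34]
[35] read 'a'  n23⇒n23 (fail-walked)  ** P7@[34:35]
[36] read 'a'  n23⇒n23 (fail-walked)  ** P7@[35:36]
[37] read 'c'  n23⇒n9 (fail-walked)
[38] read 'b'  n9⇒n10  ** P3@[38:38]
[39] read 'c'  n10⇒n11
[40] read 'c'  n11⇒n18 (fail-walked)
[41] read 'd'  n18⇒n19
[42] read 'c'  n19⇒n20  ** P5@[41:42]
[43] read 'd'  n20⇒n21
[44] read 'a'  n21⇒n22  ** P6@[40:44]
[45] read 'a'  n22⇒n16 (fail-walked)  ** P4@[43:45],P7@[44:45]
[46] read 'c'  n16⇒n9 (fail-walked)
[47] read 'b'  n9⇒n10  ** P3@[47:47]
[48] read 'c'  n10⇒n11
[49] read 'a'  n11⇒n12
[50] read 'c'  n12⇒n13  ** P2@[45:50]
[51] read 'd'  n13⇒n19 (fail-walked)
[52] read 'd'  n19⇒n14 (fail-walked)
[53] read 'c'  n14⇒n17  ** P5@[52:53]
[54] read 'd'  n17⇒n19 (fail-walked)
[55] read 'a'  n19⇒n15 (fail-walked)
[56] read 'a'  n15⇒n16  ** P4@[54:56],P7@[55:56]
[57] read 'a'  n16⇒n23 (fail-walked)  ** P7@[56:57]
[58] read 'd'  n23⇒n14 (fail-walked)
[59] read 'c'  n14⇒n17  ** P5@[58:59]
[60] read 'd'  n17⇒n19 (fail-walked)
[61] read 'c'  n19⇒n20  ** P5@[60:61]
[62] read 'd'  n20⇒n21
[63] read 'a'  n21⇒n22  ** P6@[59:63]
[64] read 'c'  n22⇒n9 (fail-walked)
[65] read 'b'  n9⇒n10  ** P3@[65:65]
[66] read 'c'  n10⇒n11
[67] read 'd'  n11⇒n7 (fail-walked)  ** P1@[65:67]
[68] read 'a'  n7⇒n15 (fail-walked)

Result: [[1,7],[3,3],[5,5],[6,3],[7,3],[9,1],[10,3],[13,3],[14,3],[15,0],[15,3],[16,3],[18,5],[21,4],[21,7],[22,7],[25,5],[27,6],[31,5],[33,7],[34,7],[35,7],[36,7],[38,3],[42,5],[44,6],[45,4],[45,7],[47,3],[50,2],[53,5],[56,4],[56,7],[57,7],[59,5],[61,5],[63,6],[65,3],[67,1]]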